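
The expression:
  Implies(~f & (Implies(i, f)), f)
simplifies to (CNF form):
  f | i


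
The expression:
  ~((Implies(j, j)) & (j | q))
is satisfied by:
  {q: False, j: False}


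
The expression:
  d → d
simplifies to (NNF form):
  True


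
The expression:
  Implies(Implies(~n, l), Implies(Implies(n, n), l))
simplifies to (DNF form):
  l | ~n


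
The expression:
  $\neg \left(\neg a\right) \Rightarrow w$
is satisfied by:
  {w: True, a: False}
  {a: False, w: False}
  {a: True, w: True}


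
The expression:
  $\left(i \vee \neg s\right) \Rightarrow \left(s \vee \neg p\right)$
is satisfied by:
  {s: True, p: False}
  {p: False, s: False}
  {p: True, s: True}


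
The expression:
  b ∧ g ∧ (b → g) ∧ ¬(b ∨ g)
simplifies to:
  False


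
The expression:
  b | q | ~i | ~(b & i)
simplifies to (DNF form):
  True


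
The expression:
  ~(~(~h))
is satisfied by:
  {h: False}


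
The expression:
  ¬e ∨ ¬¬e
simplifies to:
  True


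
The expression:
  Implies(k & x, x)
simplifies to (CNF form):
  True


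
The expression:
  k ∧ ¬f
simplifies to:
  k ∧ ¬f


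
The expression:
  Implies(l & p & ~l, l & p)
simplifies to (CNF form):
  True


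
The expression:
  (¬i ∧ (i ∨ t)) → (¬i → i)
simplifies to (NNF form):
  i ∨ ¬t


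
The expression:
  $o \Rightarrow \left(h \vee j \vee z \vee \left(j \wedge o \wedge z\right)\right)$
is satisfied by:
  {z: True, h: True, j: True, o: False}
  {z: True, h: True, j: False, o: False}
  {z: True, j: True, h: False, o: False}
  {z: True, j: False, h: False, o: False}
  {h: True, j: True, z: False, o: False}
  {h: True, z: False, j: False, o: False}
  {h: False, j: True, z: False, o: False}
  {h: False, z: False, j: False, o: False}
  {z: True, o: True, h: True, j: True}
  {z: True, o: True, h: True, j: False}
  {z: True, o: True, j: True, h: False}
  {z: True, o: True, j: False, h: False}
  {o: True, h: True, j: True, z: False}
  {o: True, h: True, j: False, z: False}
  {o: True, j: True, h: False, z: False}


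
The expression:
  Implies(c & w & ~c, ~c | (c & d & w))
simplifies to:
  True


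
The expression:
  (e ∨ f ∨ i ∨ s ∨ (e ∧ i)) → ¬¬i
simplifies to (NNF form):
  i ∨ (¬e ∧ ¬f ∧ ¬s)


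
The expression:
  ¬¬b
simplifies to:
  b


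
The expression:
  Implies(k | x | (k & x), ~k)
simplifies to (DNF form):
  ~k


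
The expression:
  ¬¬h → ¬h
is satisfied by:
  {h: False}


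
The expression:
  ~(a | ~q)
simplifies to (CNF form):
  q & ~a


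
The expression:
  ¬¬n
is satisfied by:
  {n: True}


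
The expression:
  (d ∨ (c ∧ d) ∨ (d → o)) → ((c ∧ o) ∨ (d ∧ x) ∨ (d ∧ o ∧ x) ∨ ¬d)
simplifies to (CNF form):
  (c ∨ x ∨ ¬d) ∧ (o ∨ x ∨ ¬d)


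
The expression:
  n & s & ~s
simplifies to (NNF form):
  False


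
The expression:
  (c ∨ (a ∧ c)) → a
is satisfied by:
  {a: True, c: False}
  {c: False, a: False}
  {c: True, a: True}


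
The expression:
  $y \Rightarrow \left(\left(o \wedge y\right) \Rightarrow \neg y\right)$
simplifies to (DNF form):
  $\neg o \vee \neg y$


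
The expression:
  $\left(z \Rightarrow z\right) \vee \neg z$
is always true.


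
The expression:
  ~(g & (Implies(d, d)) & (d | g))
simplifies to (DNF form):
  ~g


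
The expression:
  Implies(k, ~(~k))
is always true.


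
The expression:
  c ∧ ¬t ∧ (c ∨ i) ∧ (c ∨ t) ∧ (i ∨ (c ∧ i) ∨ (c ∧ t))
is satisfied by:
  {c: True, i: True, t: False}


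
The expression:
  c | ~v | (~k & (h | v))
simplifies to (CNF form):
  c | ~k | ~v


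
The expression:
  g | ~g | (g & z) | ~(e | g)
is always true.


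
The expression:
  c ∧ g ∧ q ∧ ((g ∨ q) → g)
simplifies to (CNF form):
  c ∧ g ∧ q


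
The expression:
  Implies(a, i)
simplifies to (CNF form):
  i | ~a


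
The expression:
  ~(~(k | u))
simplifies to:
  k | u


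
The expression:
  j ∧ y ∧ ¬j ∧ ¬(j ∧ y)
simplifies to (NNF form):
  False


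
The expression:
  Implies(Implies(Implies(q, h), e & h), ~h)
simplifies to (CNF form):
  ~e | ~h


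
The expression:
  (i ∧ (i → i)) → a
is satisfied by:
  {a: True, i: False}
  {i: False, a: False}
  {i: True, a: True}


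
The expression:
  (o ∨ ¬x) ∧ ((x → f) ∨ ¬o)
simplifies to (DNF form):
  (f ∧ o) ∨ ¬x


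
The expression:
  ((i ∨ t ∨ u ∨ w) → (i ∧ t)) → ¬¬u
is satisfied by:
  {u: True, w: True, t: False, i: False}
  {u: True, t: False, w: False, i: False}
  {u: True, w: True, t: True, i: False}
  {u: True, t: True, w: False, i: False}
  {i: True, u: True, w: True, t: False}
  {i: True, u: True, t: False, w: False}
  {i: True, u: True, w: True, t: True}
  {i: True, u: True, t: True, w: False}
  {w: True, i: False, t: False, u: False}
  {w: True, t: True, i: False, u: False}
  {t: True, i: False, w: False, u: False}
  {w: True, i: True, t: False, u: False}
  {i: True, t: False, w: False, u: False}


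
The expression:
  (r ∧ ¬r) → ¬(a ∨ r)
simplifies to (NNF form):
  True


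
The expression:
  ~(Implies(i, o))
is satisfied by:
  {i: True, o: False}


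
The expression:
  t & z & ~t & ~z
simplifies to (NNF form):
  False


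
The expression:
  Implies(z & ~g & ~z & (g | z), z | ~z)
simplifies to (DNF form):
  True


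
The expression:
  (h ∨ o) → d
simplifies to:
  d ∨ (¬h ∧ ¬o)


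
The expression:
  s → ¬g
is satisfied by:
  {s: False, g: False}
  {g: True, s: False}
  {s: True, g: False}


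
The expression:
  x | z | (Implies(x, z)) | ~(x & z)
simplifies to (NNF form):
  True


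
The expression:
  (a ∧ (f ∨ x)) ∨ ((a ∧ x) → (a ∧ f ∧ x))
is always true.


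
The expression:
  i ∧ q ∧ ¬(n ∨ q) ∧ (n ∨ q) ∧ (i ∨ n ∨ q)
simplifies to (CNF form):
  False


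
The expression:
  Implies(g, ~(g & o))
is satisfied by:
  {g: False, o: False}
  {o: True, g: False}
  {g: True, o: False}


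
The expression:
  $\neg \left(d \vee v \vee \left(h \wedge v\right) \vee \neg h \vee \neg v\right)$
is never true.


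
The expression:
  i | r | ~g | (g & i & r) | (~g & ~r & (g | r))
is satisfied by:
  {i: True, r: True, g: False}
  {i: True, g: False, r: False}
  {r: True, g: False, i: False}
  {r: False, g: False, i: False}
  {i: True, r: True, g: True}
  {i: True, g: True, r: False}
  {r: True, g: True, i: False}


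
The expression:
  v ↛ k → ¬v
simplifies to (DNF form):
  k ∨ ¬v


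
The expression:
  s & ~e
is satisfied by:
  {s: True, e: False}


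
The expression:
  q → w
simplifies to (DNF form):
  w ∨ ¬q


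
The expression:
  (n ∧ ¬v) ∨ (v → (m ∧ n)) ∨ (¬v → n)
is always true.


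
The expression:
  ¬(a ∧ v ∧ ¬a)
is always true.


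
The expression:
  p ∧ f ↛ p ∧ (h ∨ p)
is never true.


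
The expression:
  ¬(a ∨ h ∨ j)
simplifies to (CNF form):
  ¬a ∧ ¬h ∧ ¬j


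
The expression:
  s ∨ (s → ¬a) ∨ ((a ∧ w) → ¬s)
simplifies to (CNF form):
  True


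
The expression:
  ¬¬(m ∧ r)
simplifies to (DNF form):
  m ∧ r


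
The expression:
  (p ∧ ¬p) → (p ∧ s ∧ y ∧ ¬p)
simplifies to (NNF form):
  True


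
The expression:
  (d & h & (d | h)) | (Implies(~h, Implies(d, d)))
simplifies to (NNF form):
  True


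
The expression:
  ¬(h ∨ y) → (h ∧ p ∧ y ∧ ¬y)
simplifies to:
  h ∨ y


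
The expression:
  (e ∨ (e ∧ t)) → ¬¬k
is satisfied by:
  {k: True, e: False}
  {e: False, k: False}
  {e: True, k: True}


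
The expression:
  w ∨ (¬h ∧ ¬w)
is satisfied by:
  {w: True, h: False}
  {h: False, w: False}
  {h: True, w: True}


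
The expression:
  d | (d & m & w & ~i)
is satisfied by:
  {d: True}


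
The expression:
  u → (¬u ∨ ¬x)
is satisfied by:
  {u: False, x: False}
  {x: True, u: False}
  {u: True, x: False}


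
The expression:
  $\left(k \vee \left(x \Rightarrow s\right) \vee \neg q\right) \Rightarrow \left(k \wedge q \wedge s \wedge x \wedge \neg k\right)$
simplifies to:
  $q \wedge x \wedge \neg k \wedge \neg s$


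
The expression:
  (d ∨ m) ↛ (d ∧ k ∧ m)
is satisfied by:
  {m: True, k: False, d: False}
  {d: True, m: True, k: False}
  {k: True, m: True, d: False}
  {d: True, m: False, k: False}
  {d: True, k: True, m: False}


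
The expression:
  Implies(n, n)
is always true.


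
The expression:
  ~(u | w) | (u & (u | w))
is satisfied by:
  {u: True, w: False}
  {w: False, u: False}
  {w: True, u: True}


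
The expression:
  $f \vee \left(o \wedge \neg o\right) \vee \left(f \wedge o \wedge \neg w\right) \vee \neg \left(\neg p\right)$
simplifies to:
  $f \vee p$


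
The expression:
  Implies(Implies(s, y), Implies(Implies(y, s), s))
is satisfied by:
  {y: True, s: True}
  {y: True, s: False}
  {s: True, y: False}


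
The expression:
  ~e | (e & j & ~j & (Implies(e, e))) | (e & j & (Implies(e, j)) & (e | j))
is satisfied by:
  {j: True, e: False}
  {e: False, j: False}
  {e: True, j: True}


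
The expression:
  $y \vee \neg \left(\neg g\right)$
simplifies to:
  $g \vee y$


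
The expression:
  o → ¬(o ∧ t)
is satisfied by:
  {o: False, t: False}
  {t: True, o: False}
  {o: True, t: False}


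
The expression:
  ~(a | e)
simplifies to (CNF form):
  ~a & ~e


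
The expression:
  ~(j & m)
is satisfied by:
  {m: False, j: False}
  {j: True, m: False}
  {m: True, j: False}


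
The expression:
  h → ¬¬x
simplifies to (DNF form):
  x ∨ ¬h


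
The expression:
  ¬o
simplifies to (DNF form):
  ¬o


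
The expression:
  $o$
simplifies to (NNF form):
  $o$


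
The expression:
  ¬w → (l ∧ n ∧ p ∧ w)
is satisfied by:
  {w: True}


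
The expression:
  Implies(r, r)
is always true.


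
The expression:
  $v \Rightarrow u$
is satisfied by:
  {u: True, v: False}
  {v: False, u: False}
  {v: True, u: True}


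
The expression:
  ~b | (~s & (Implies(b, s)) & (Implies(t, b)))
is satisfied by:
  {b: False}


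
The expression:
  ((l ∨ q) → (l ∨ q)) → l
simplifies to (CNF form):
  l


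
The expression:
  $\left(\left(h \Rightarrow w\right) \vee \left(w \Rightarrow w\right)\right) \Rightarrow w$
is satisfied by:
  {w: True}


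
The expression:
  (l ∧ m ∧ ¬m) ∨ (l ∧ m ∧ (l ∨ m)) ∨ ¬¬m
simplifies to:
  m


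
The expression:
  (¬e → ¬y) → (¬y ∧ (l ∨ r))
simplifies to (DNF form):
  (l ∧ ¬y) ∨ (r ∧ ¬y) ∨ (y ∧ ¬e)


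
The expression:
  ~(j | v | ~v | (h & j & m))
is never true.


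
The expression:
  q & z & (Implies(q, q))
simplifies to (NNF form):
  q & z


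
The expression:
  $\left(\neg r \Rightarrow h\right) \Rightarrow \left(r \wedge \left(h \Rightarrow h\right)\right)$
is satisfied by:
  {r: True, h: False}
  {h: False, r: False}
  {h: True, r: True}


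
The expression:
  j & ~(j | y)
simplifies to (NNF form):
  False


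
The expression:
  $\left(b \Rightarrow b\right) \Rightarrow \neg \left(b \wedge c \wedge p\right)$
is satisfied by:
  {p: False, c: False, b: False}
  {b: True, p: False, c: False}
  {c: True, p: False, b: False}
  {b: True, c: True, p: False}
  {p: True, b: False, c: False}
  {b: True, p: True, c: False}
  {c: True, p: True, b: False}


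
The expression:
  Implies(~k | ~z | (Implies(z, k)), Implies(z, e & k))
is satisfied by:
  {k: True, e: True, z: False}
  {k: True, e: False, z: False}
  {e: True, k: False, z: False}
  {k: False, e: False, z: False}
  {k: True, z: True, e: True}


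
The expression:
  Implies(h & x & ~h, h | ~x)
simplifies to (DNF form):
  True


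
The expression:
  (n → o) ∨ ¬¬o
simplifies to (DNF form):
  o ∨ ¬n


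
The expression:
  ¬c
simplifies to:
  ¬c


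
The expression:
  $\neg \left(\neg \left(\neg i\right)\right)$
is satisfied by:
  {i: False}


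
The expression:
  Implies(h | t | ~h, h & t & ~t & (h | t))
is never true.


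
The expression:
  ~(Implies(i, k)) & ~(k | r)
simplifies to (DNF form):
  i & ~k & ~r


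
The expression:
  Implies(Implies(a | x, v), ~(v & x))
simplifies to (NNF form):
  ~v | ~x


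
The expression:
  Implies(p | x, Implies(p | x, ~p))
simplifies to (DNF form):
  ~p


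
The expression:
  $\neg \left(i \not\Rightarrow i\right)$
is always true.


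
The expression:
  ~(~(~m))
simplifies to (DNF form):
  ~m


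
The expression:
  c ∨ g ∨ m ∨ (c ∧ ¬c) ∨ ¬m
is always true.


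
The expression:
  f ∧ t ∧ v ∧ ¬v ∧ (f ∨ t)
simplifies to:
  False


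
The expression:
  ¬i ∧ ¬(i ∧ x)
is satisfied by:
  {i: False}


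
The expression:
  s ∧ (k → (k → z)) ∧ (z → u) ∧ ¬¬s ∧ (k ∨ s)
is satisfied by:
  {s: True, u: True, k: False, z: False}
  {s: True, u: False, k: False, z: False}
  {s: True, z: True, u: True, k: False}
  {s: True, k: True, z: True, u: True}


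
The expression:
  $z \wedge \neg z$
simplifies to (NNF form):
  $\text{False}$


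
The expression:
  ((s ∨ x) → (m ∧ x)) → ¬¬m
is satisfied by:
  {x: True, m: True, s: True}
  {x: True, m: True, s: False}
  {x: True, s: True, m: False}
  {x: True, s: False, m: False}
  {m: True, s: True, x: False}
  {m: True, s: False, x: False}
  {s: True, m: False, x: False}


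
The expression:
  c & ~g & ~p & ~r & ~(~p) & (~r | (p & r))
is never true.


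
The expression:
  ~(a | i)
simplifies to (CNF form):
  ~a & ~i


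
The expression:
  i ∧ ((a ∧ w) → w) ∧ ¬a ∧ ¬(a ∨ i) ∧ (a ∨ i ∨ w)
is never true.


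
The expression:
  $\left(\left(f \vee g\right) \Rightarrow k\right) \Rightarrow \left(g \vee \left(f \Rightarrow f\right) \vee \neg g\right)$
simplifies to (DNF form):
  $\text{True}$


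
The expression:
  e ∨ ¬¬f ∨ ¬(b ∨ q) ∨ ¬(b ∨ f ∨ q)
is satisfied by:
  {e: True, f: True, b: False, q: False}
  {q: True, e: True, f: True, b: False}
  {e: True, f: True, b: True, q: False}
  {q: True, e: True, f: True, b: True}
  {e: True, b: False, f: False, q: False}
  {e: True, q: True, b: False, f: False}
  {e: True, b: True, f: False, q: False}
  {e: True, q: True, b: True, f: False}
  {f: True, q: False, b: False, e: False}
  {q: True, f: True, b: False, e: False}
  {f: True, b: True, q: False, e: False}
  {q: True, f: True, b: True, e: False}
  {q: False, b: False, f: False, e: False}


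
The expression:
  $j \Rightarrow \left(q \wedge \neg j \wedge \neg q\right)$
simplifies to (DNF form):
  $\neg j$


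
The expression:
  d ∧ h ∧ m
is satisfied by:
  {h: True, m: True, d: True}


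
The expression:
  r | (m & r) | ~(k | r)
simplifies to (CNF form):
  r | ~k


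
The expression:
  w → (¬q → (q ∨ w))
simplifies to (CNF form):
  True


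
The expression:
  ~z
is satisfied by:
  {z: False}


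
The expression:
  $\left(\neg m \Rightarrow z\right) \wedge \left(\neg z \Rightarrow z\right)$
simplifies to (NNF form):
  $z$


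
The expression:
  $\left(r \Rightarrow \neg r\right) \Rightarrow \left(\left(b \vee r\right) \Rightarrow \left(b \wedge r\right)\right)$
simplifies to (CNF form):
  $r \vee \neg b$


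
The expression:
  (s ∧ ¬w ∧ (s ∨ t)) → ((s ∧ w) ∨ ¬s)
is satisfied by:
  {w: True, s: False}
  {s: False, w: False}
  {s: True, w: True}


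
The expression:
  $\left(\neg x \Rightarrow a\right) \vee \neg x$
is always true.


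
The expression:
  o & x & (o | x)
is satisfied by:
  {x: True, o: True}


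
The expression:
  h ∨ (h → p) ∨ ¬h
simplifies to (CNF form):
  True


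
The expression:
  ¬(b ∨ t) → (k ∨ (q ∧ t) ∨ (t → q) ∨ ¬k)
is always true.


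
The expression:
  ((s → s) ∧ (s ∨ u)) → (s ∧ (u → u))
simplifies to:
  s ∨ ¬u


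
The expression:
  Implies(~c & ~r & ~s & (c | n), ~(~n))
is always true.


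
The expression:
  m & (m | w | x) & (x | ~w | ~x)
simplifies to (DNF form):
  m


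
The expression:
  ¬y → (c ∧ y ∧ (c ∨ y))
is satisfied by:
  {y: True}


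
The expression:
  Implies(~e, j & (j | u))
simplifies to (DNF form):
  e | j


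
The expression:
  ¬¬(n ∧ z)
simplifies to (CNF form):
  n ∧ z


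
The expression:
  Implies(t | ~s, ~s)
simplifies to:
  ~s | ~t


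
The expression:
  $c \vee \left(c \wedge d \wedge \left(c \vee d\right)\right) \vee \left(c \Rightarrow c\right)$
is always true.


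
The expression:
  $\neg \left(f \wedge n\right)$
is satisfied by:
  {n: False, f: False}
  {f: True, n: False}
  {n: True, f: False}


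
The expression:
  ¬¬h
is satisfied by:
  {h: True}


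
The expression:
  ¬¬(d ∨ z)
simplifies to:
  d ∨ z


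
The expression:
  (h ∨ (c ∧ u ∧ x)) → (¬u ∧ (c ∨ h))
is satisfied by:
  {x: False, c: False, u: False, h: False}
  {c: True, h: False, x: False, u: False}
  {x: True, h: False, c: False, u: False}
  {c: True, x: True, h: False, u: False}
  {h: True, x: False, c: False, u: False}
  {h: True, c: True, x: False, u: False}
  {h: True, x: True, c: False, u: False}
  {h: True, c: True, x: True, u: False}
  {u: True, h: False, x: False, c: False}
  {u: True, c: True, h: False, x: False}
  {u: True, x: True, h: False, c: False}


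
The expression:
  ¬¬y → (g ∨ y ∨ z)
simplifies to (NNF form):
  True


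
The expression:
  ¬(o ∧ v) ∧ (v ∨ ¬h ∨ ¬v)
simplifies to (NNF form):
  ¬o ∨ ¬v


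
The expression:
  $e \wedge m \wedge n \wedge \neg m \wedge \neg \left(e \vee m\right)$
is never true.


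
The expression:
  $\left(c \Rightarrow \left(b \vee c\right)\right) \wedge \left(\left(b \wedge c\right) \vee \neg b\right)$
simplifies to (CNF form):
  $c \vee \neg b$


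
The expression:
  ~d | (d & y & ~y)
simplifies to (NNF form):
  ~d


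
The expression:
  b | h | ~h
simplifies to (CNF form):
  True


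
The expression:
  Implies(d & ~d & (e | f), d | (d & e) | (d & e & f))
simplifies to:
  True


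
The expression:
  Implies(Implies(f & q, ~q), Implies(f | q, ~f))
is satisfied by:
  {q: True, f: False}
  {f: False, q: False}
  {f: True, q: True}


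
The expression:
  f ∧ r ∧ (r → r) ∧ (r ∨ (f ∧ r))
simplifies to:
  f ∧ r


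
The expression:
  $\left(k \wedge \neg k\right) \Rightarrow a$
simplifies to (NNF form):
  $\text{True}$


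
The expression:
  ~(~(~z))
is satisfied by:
  {z: False}


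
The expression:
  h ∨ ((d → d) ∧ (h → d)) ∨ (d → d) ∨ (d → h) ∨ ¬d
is always true.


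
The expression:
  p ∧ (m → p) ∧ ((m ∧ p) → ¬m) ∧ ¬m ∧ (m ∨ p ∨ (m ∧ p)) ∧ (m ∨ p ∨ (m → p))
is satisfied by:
  {p: True, m: False}


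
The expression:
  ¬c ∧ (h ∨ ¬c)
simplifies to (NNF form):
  ¬c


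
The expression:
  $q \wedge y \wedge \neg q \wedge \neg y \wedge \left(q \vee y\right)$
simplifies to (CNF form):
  $\text{False}$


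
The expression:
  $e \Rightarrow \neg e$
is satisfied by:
  {e: False}


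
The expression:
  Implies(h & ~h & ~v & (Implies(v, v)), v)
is always true.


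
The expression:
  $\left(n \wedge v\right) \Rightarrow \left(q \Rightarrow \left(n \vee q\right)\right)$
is always true.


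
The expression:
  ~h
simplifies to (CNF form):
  ~h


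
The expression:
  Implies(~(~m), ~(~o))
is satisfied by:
  {o: True, m: False}
  {m: False, o: False}
  {m: True, o: True}


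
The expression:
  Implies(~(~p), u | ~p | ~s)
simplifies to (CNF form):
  u | ~p | ~s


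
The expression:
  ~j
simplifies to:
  ~j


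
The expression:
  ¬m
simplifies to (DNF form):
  ¬m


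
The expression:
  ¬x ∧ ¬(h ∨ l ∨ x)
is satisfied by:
  {x: False, l: False, h: False}


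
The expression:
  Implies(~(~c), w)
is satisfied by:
  {w: True, c: False}
  {c: False, w: False}
  {c: True, w: True}


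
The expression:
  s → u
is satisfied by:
  {u: True, s: False}
  {s: False, u: False}
  {s: True, u: True}


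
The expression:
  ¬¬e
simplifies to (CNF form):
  e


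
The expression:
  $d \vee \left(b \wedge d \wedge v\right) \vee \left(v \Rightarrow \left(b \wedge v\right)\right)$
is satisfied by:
  {b: True, d: True, v: False}
  {b: True, v: False, d: False}
  {d: True, v: False, b: False}
  {d: False, v: False, b: False}
  {b: True, d: True, v: True}
  {b: True, v: True, d: False}
  {d: True, v: True, b: False}


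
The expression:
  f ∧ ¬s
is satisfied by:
  {f: True, s: False}


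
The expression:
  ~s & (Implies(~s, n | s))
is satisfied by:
  {n: True, s: False}


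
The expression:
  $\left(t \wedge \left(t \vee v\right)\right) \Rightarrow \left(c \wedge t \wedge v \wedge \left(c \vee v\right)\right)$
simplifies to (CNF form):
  $\left(c \vee \neg t\right) \wedge \left(v \vee \neg t\right)$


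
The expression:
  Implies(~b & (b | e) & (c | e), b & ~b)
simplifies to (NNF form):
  b | ~e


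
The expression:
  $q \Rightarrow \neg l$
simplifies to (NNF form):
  $\neg l \vee \neg q$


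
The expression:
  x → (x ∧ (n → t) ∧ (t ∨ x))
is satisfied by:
  {t: True, x: False, n: False}
  {x: False, n: False, t: False}
  {n: True, t: True, x: False}
  {n: True, x: False, t: False}
  {t: True, x: True, n: False}
  {x: True, t: False, n: False}
  {n: True, x: True, t: True}


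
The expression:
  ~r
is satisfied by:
  {r: False}


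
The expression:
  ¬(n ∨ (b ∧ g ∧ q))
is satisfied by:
  {n: False, g: False, q: False, b: False}
  {b: True, n: False, g: False, q: False}
  {q: True, n: False, g: False, b: False}
  {b: True, q: True, n: False, g: False}
  {g: True, b: False, n: False, q: False}
  {b: True, g: True, n: False, q: False}
  {q: True, g: True, b: False, n: False}


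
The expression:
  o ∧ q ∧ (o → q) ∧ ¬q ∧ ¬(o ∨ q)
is never true.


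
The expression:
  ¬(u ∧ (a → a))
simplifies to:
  ¬u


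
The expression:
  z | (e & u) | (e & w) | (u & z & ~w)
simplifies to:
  z | (e & u) | (e & w)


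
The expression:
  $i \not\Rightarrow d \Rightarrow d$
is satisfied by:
  {d: True, i: False}
  {i: False, d: False}
  {i: True, d: True}


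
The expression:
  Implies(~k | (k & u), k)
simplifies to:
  k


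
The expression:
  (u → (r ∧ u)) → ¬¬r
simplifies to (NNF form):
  r ∨ u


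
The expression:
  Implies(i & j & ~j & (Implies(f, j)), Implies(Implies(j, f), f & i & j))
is always true.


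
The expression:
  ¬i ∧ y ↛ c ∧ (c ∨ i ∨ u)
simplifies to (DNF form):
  u ∧ y ∧ ¬c ∧ ¬i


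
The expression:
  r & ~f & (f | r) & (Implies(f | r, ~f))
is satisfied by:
  {r: True, f: False}


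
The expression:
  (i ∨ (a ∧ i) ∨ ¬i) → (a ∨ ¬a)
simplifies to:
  True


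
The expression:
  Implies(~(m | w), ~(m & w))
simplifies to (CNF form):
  True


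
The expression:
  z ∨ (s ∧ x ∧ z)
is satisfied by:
  {z: True}


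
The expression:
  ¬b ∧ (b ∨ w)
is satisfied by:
  {w: True, b: False}


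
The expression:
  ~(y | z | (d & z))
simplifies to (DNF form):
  ~y & ~z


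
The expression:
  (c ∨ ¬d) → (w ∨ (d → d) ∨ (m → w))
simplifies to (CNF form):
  True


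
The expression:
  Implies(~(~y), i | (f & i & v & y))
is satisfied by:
  {i: True, y: False}
  {y: False, i: False}
  {y: True, i: True}


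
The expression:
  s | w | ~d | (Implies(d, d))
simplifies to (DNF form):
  True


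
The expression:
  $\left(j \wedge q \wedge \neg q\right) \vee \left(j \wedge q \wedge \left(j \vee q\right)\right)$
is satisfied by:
  {j: True, q: True}


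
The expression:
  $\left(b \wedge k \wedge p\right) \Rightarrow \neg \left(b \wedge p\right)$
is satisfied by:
  {p: False, k: False, b: False}
  {b: True, p: False, k: False}
  {k: True, p: False, b: False}
  {b: True, k: True, p: False}
  {p: True, b: False, k: False}
  {b: True, p: True, k: False}
  {k: True, p: True, b: False}


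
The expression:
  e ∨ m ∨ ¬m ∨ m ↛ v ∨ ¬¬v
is always true.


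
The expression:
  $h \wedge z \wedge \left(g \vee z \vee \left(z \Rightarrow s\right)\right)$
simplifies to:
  $h \wedge z$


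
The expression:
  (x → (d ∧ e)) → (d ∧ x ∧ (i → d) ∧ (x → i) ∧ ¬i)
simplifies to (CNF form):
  x ∧ (¬d ∨ ¬e)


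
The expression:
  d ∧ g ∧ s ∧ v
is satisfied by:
  {s: True, d: True, g: True, v: True}


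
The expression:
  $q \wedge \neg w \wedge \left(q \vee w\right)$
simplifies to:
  $q \wedge \neg w$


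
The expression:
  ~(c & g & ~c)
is always true.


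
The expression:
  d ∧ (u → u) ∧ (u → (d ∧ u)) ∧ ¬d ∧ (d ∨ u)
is never true.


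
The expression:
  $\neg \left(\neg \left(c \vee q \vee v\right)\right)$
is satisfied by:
  {c: True, q: True, v: True}
  {c: True, q: True, v: False}
  {c: True, v: True, q: False}
  {c: True, v: False, q: False}
  {q: True, v: True, c: False}
  {q: True, v: False, c: False}
  {v: True, q: False, c: False}


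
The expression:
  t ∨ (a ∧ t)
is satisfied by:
  {t: True}


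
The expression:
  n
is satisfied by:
  {n: True}


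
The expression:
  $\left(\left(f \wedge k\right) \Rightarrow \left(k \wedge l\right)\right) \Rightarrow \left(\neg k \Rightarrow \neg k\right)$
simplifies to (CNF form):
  $\text{True}$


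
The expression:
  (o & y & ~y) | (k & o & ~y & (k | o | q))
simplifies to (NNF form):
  k & o & ~y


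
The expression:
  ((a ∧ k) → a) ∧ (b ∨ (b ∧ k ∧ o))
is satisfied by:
  {b: True}


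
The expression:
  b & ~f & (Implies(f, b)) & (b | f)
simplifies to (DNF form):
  b & ~f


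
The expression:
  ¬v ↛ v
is always true.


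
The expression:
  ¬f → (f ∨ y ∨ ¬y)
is always true.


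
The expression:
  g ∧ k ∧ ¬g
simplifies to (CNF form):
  False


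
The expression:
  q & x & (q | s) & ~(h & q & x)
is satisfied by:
  {x: True, q: True, h: False}


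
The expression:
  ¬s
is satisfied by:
  {s: False}


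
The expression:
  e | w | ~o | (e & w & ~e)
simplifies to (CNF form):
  e | w | ~o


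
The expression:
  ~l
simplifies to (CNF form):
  ~l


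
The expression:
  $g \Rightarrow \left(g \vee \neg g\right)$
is always true.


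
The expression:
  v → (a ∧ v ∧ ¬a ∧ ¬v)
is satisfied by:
  {v: False}


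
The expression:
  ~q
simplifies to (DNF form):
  ~q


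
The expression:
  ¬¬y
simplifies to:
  y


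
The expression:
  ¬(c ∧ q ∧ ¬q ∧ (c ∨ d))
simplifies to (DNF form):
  True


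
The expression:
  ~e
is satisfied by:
  {e: False}


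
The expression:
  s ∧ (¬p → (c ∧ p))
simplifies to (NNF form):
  p ∧ s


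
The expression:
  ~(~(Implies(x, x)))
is always true.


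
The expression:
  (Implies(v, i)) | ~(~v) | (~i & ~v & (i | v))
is always true.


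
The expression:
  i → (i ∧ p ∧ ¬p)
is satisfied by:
  {i: False}


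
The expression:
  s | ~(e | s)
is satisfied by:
  {s: True, e: False}
  {e: False, s: False}
  {e: True, s: True}


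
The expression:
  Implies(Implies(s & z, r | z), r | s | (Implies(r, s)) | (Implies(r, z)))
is always true.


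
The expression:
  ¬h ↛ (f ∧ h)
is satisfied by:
  {h: False}


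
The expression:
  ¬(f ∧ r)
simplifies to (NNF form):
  ¬f ∨ ¬r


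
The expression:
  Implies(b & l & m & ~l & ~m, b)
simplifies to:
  True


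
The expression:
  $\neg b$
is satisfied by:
  {b: False}


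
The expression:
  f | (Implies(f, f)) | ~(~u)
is always true.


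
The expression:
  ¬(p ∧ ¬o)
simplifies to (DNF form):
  o ∨ ¬p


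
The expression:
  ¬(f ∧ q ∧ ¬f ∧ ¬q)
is always true.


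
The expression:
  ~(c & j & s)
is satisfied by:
  {s: False, c: False, j: False}
  {j: True, s: False, c: False}
  {c: True, s: False, j: False}
  {j: True, c: True, s: False}
  {s: True, j: False, c: False}
  {j: True, s: True, c: False}
  {c: True, s: True, j: False}


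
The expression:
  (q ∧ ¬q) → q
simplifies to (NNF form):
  True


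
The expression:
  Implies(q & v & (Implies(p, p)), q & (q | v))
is always true.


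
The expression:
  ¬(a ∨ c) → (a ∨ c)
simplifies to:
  a ∨ c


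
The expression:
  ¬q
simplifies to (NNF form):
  ¬q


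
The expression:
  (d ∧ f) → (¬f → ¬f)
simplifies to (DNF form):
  True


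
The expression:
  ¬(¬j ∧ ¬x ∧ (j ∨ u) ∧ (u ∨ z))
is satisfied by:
  {x: True, j: True, u: False}
  {x: True, j: False, u: False}
  {j: True, x: False, u: False}
  {x: False, j: False, u: False}
  {x: True, u: True, j: True}
  {x: True, u: True, j: False}
  {u: True, j: True, x: False}


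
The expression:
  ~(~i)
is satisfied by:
  {i: True}


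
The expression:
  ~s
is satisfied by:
  {s: False}


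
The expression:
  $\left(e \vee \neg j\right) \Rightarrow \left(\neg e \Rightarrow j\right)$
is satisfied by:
  {e: True, j: True}
  {e: True, j: False}
  {j: True, e: False}


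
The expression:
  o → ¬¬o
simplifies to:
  True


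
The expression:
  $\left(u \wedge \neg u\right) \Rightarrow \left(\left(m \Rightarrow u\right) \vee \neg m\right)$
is always true.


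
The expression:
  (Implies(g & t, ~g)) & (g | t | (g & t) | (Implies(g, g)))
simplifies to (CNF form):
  ~g | ~t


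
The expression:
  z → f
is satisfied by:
  {f: True, z: False}
  {z: False, f: False}
  {z: True, f: True}


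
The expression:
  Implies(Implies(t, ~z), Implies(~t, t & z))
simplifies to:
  t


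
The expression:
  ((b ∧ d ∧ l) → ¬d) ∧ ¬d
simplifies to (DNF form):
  ¬d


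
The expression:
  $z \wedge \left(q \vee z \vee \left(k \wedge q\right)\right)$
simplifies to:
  $z$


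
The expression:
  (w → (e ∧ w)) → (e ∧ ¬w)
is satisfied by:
  {e: True, w: False}
  {w: True, e: False}


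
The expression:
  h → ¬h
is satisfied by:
  {h: False}


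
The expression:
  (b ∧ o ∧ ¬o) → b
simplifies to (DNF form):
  True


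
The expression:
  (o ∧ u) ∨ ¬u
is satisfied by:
  {o: True, u: False}
  {u: False, o: False}
  {u: True, o: True}


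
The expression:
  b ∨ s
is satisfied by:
  {b: True, s: True}
  {b: True, s: False}
  {s: True, b: False}


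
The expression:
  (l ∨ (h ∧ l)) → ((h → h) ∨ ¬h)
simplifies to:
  True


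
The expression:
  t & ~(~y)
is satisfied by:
  {t: True, y: True}


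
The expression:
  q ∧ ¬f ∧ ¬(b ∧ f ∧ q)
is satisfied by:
  {q: True, f: False}


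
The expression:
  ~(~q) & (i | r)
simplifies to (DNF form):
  (i & q) | (q & r)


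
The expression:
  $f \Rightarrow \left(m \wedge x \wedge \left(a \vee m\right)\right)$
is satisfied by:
  {x: True, m: True, f: False}
  {x: True, m: False, f: False}
  {m: True, x: False, f: False}
  {x: False, m: False, f: False}
  {f: True, x: True, m: True}


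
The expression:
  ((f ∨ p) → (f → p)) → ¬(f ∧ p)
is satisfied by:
  {p: False, f: False}
  {f: True, p: False}
  {p: True, f: False}


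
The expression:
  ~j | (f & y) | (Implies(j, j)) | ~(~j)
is always true.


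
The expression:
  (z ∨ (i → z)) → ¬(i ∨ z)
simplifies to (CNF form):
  ¬z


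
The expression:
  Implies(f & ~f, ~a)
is always true.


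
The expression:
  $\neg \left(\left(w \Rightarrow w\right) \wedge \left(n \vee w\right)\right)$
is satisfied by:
  {n: False, w: False}


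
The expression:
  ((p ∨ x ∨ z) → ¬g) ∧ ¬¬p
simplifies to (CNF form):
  p ∧ ¬g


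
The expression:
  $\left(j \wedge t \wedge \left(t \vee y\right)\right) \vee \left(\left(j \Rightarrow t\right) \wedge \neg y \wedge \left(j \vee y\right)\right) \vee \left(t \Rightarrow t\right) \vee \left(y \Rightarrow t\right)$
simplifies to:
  $\text{True}$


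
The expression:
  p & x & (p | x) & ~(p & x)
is never true.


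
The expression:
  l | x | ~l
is always true.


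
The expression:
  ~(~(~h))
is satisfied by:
  {h: False}


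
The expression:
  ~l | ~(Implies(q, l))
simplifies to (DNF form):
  ~l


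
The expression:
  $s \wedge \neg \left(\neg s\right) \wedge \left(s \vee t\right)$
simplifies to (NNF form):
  $s$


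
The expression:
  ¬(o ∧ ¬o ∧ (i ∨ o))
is always true.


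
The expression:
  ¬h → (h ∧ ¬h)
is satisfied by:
  {h: True}


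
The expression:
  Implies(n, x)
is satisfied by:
  {x: True, n: False}
  {n: False, x: False}
  {n: True, x: True}


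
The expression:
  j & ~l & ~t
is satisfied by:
  {j: True, t: False, l: False}


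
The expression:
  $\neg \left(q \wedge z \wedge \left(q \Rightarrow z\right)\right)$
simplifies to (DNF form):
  $\neg q \vee \neg z$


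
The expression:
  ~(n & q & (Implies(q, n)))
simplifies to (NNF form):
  ~n | ~q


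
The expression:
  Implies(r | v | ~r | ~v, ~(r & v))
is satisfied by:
  {v: False, r: False}
  {r: True, v: False}
  {v: True, r: False}


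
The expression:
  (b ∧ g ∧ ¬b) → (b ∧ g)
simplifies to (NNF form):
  True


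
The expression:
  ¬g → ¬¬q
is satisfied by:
  {q: True, g: True}
  {q: True, g: False}
  {g: True, q: False}


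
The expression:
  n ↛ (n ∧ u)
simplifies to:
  n ∧ ¬u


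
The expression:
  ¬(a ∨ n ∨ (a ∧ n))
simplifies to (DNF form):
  ¬a ∧ ¬n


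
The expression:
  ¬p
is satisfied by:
  {p: False}


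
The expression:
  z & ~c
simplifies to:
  z & ~c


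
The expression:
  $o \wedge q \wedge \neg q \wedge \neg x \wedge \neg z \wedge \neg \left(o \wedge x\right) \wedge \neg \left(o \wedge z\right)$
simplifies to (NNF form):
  $\text{False}$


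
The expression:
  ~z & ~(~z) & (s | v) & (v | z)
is never true.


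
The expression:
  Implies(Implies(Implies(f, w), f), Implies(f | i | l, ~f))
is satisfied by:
  {f: False}


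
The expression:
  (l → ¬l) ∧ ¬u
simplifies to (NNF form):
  ¬l ∧ ¬u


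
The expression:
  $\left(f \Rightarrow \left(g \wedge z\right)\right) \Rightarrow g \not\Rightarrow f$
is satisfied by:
  {g: True, z: False, f: False}
  {f: True, g: True, z: False}
  {z: True, g: True, f: False}
  {f: True, g: False, z: False}
  {f: True, z: True, g: False}


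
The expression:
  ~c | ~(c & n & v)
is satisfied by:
  {v: False, n: False, c: False}
  {c: True, v: False, n: False}
  {n: True, v: False, c: False}
  {c: True, n: True, v: False}
  {v: True, c: False, n: False}
  {c: True, v: True, n: False}
  {n: True, v: True, c: False}


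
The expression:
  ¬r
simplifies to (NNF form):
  ¬r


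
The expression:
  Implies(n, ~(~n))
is always true.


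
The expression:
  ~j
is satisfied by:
  {j: False}


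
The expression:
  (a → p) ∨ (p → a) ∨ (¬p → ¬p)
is always true.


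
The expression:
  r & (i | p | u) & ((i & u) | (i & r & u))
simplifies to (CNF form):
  i & r & u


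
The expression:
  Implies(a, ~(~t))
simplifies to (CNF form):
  t | ~a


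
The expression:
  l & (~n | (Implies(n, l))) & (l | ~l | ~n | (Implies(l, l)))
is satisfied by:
  {l: True}


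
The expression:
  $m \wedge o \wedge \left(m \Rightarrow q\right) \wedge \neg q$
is never true.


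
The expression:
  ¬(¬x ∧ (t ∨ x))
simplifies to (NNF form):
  x ∨ ¬t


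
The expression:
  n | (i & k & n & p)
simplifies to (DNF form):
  n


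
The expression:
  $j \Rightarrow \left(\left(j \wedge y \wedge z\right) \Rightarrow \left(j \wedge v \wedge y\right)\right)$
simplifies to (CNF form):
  $v \vee \neg j \vee \neg y \vee \neg z$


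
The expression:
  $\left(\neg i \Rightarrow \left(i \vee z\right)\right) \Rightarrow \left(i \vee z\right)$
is always true.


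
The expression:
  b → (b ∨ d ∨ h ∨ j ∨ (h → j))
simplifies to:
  True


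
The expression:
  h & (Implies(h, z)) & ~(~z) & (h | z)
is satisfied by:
  {h: True, z: True}


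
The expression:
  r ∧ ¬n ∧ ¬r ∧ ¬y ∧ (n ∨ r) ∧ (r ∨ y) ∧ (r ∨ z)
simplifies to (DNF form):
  False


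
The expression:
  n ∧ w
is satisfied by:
  {w: True, n: True}


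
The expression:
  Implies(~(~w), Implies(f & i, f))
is always true.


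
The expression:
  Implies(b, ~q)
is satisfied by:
  {q: False, b: False}
  {b: True, q: False}
  {q: True, b: False}


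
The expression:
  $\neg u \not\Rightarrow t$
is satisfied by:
  {u: False, t: False}


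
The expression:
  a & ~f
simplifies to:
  a & ~f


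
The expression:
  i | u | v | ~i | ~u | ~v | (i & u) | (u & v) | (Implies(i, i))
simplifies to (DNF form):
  True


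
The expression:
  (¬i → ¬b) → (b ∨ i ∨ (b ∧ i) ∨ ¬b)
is always true.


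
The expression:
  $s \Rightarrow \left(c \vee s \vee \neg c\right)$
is always true.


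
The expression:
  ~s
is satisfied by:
  {s: False}


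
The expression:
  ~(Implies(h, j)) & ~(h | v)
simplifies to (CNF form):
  False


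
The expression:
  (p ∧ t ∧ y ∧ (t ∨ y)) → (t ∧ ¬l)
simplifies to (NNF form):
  ¬l ∨ ¬p ∨ ¬t ∨ ¬y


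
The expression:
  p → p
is always true.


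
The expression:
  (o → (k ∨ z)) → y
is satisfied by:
  {y: True, o: True, z: False, k: False}
  {y: True, o: False, z: False, k: False}
  {y: True, k: True, o: True, z: False}
  {y: True, k: True, o: False, z: False}
  {y: True, z: True, o: True, k: False}
  {y: True, z: True, o: False, k: False}
  {y: True, z: True, k: True, o: True}
  {y: True, z: True, k: True, o: False}
  {o: True, y: False, z: False, k: False}


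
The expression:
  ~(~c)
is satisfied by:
  {c: True}


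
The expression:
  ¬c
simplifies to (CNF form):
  ¬c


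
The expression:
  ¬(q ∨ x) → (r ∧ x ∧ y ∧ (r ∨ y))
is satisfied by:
  {x: True, q: True}
  {x: True, q: False}
  {q: True, x: False}


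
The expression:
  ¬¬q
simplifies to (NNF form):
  q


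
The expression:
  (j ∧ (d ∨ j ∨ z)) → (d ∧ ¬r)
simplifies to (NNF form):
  (d ∧ ¬r) ∨ ¬j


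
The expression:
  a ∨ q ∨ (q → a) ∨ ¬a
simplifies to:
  True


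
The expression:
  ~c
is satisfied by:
  {c: False}


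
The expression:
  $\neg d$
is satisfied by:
  {d: False}
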